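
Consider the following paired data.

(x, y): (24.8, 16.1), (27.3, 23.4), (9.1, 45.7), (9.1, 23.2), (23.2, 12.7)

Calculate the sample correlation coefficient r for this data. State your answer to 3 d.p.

n = 5, Σx = 93.5, Σy = 121.1, Σx² = 2064.19, Σy² = 3594.79, Σxy = 1959.73
nΣxy − ΣxΣy = 9798.65 − 11322.85 = -1524.2
nΣx² − (Σx)² = 10320.95 − 8742.25 = 1578.7; nΣy² − (Σy)² = 17973.95 − 14665.21 = 3308.74
r = -1524.2 / √(1578.7 × 3308.74) = -1524.2 / 2285.4995 ≈ -0.667

-0.667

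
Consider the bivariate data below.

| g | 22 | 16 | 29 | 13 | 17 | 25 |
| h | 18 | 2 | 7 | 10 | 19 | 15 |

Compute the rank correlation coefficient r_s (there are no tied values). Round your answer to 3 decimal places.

0.086

Rank g: 4, 2, 6, 1, 3, 5
Rank h: 5, 1, 2, 3, 6, 4
d = rank(g) − rank(h): -1, 1, 4, -2, -3, 1; Σd² = 32
ρ = 1 − 6Σd² / [n(n²−1)] = 1 − 6×32 / (6×35) = 1 − 192/210 ≈ 0.086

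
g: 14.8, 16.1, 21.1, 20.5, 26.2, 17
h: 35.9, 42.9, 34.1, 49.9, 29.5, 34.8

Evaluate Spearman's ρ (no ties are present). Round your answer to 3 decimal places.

Rank g: 1, 2, 5, 4, 6, 3
Rank h: 4, 5, 2, 6, 1, 3
d = rank(g) − rank(h): -3, -3, 3, -2, 5, 0; Σd² = 56
ρ = 1 − 6Σd² / [n(n²−1)] = 1 − 6×56 / (6×35) = 1 − 336/210 ≈ -0.600

-0.600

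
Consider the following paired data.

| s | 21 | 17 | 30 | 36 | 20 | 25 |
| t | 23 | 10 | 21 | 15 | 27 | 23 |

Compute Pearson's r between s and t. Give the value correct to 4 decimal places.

-0.0781

n = 6, Σs = 149, Σt = 119, Σs² = 3951, Σt² = 2553, Σst = 2938
nΣst − ΣsΣt = 17628 − 17731 = -103
nΣs² − (Σs)² = 23706 − 22201 = 1505; nΣt² − (Σt)² = 15318 − 14161 = 1157
r = -103 / √(1505 × 1157) = -103 / 1319.5776 ≈ -0.0781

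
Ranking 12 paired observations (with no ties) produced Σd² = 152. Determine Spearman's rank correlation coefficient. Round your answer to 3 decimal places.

ρ = 1 − 6Σd² / [n(n²−1)] = 1 − 6×152 / (12×143)
  = 1 − 912/1716 = 1 − 0.5315 ≈ 0.469

0.469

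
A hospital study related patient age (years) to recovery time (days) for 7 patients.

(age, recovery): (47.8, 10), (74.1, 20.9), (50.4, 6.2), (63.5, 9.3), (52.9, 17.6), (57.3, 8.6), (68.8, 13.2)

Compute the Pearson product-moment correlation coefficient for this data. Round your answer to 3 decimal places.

n = 7, Σx = 414.8, Σy = 85.8, Σx² = 25163.2, Σy² = 1219.7, Σxy = 5261.7
nΣxy − ΣxΣy = 36831.9 − 35589.84 = 1242.06
nΣx² − (Σx)² = 176142.4 − 172059.04 = 4083.36; nΣy² − (Σy)² = 8537.9 − 7361.64 = 1176.26
r = 1242.06 / √(4083.36 × 1176.26) = 1242.06 / 2191.5960 ≈ 0.567

0.567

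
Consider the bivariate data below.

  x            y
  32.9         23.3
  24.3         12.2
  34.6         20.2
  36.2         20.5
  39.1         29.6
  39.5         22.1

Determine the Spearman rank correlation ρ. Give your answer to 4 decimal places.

0.5429

Rank x: 2, 1, 3, 4, 5, 6
Rank y: 5, 1, 2, 3, 6, 4
d = rank(x) − rank(y): -3, 0, 1, 1, -1, 2; Σd² = 16
ρ = 1 − 6Σd² / [n(n²−1)] = 1 − 6×16 / (6×35) = 1 − 96/210 ≈ 0.5429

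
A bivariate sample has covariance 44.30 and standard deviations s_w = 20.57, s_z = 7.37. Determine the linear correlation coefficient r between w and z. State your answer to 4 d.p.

0.2922

r = Cov(w,z) / (s_w · s_z) = 44.30 / (20.57 × 7.37)
  = 44.30 / 151.6009 ≈ 0.2922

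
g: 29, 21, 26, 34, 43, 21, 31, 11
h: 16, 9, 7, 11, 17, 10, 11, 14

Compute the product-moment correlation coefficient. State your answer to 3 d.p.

n = 8, Σg = 216, Σh = 95, Σg² = 6486, Σh² = 1213, Σgh = 2645
nΣgh − ΣgΣh = 21160 − 20520 = 640
nΣg² − (Σg)² = 51888 − 46656 = 5232; nΣh² − (Σh)² = 9704 − 9025 = 679
r = 640 / √(5232 × 679) = 640 / 1884.8151 ≈ 0.340

0.340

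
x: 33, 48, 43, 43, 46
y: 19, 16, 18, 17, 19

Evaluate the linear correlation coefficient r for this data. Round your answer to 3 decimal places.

-0.578

n = 5, Σx = 213, Σy = 89, Σx² = 9207, Σy² = 1591, Σxy = 3774
nΣxy − ΣxΣy = 18870 − 18957 = -87
nΣx² − (Σx)² = 46035 − 45369 = 666; nΣy² − (Σy)² = 7955 − 7921 = 34
r = -87 / √(666 × 34) = -87 / 150.4792 ≈ -0.578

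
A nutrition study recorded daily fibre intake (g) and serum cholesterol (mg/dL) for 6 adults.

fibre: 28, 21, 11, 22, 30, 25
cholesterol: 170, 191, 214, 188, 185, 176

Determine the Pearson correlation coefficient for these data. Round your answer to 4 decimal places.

-0.8847

n = 6, Σx = 137, Σy = 1124, Σx² = 3355, Σy² = 211722, Σxy = 25211
nΣxy − ΣxΣy = 151266 − 153988 = -2722
nΣx² − (Σx)² = 20130 − 18769 = 1361; nΣy² − (Σy)² = 1270332 − 1263376 = 6956
r = -2722 / √(1361 × 6956) = -2722 / 3076.8679 ≈ -0.8847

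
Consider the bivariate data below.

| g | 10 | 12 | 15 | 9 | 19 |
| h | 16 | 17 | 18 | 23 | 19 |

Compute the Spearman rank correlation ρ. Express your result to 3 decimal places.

Rank g: 2, 3, 4, 1, 5
Rank h: 1, 2, 3, 5, 4
d = rank(g) − rank(h): 1, 1, 1, -4, 1; Σd² = 20
ρ = 1 − 6Σd² / [n(n²−1)] = 1 − 6×20 / (5×24) = 1 − 120/120 ≈ 0.000

0.000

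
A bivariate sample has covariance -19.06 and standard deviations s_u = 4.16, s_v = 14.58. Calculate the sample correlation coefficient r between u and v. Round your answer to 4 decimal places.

r = Cov(u,v) / (s_u · s_v) = -19.06 / (4.16 × 14.58)
  = -19.06 / 60.6528 ≈ -0.3142

-0.3142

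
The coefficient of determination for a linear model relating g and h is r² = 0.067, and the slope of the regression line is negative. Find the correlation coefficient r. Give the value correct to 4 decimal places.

-0.2588

|r| = √0.067 = 0.2588
The association is negative, so r = −0.2588.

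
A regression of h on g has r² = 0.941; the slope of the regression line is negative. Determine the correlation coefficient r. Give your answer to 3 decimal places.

-0.970

|r| = √0.941 = 0.970
The association is negative, so r = −0.970.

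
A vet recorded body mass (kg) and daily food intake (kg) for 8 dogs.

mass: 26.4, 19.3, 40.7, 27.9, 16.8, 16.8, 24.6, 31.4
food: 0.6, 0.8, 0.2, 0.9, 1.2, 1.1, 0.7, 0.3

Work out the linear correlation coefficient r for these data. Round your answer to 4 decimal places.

-0.8951

n = 8, Σx = 203.9, Σy = 5.8, Σx² = 5659.95, Σy² = 5.08, Σxy = 129.81
nΣxy − ΣxΣy = 1038.48 − 1182.62 = -144.14
nΣx² − (Σx)² = 45279.6 − 41575.21 = 3704.39; nΣy² − (Σy)² = 40.64 − 33.64 = 7
r = -144.14 / √(3704.39 × 7) = -144.14 / 161.0302 ≈ -0.8951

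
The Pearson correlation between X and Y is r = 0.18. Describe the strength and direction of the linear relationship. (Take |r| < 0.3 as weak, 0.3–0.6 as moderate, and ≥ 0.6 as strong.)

r = 0.18 > 0 so the relationship is positive.
|r| = 0.18, which falls in the weak range.

weak positive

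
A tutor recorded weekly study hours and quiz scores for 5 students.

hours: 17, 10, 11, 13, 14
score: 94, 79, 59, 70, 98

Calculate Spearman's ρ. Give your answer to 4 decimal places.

0.6000

Rank hours: 5, 1, 2, 3, 4
Rank score: 4, 3, 1, 2, 5
d = rank(hours) − rank(score): 1, -2, 1, 1, -1; Σd² = 8
ρ = 1 − 6Σd² / [n(n²−1)] = 1 − 6×8 / (5×24) = 1 − 48/120 ≈ 0.6000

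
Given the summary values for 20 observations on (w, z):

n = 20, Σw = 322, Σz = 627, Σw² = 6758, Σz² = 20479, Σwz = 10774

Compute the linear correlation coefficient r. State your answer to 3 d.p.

r = (nΣwz − ΣwΣz) / √[(nΣw² − (Σw)²)(nΣz² − (Σz)²)]
Numerator: 20×10774 − 322×627 = 13586
Denominator: √[(135160 − 103684)(409580 − 393129)] = √[31476 × 16451] = 22755.4757
r = 13586 / 22755.4757 ≈ 0.597

0.597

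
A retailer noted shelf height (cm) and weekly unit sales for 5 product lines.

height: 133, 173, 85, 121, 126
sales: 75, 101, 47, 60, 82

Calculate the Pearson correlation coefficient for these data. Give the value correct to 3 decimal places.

n = 5, Σx = 638, Σy = 365, Σx² = 85360, Σy² = 28359, Σxy = 49035
nΣxy − ΣxΣy = 245175 − 232870 = 12305
nΣx² − (Σx)² = 426800 − 407044 = 19756; nΣy² − (Σy)² = 141795 − 133225 = 8570
r = 12305 / √(19756 × 8570) = 12305 / 13011.8761 ≈ 0.946

0.946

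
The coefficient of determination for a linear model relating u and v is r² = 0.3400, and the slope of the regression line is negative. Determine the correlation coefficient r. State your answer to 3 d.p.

|r| = √0.3400 = 0.583
The association is negative, so r = −0.583.

-0.583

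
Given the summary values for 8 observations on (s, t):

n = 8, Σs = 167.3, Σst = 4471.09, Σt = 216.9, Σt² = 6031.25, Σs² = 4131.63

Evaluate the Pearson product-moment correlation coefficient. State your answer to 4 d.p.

-0.2100

r = (nΣst − ΣsΣt) / √[(nΣs² − (Σs)²)(nΣt² − (Σt)²)]
Numerator: 8×4471.09 − 167.3×216.9 = -518.65
Denominator: √[(33053.04 − 27989.29)(48250 − 47045.61)] = √[5063.75 × 1204.39] = 2469.5607
r = -518.65 / 2469.5607 ≈ -0.2100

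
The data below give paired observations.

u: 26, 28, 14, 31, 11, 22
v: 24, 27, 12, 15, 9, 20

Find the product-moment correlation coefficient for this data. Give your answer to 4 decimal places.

0.7067

n = 6, Σu = 132, Σv = 107, Σu² = 3222, Σv² = 2155, Σuv = 2552
nΣuv − ΣuΣv = 15312 − 14124 = 1188
nΣu² − (Σu)² = 19332 − 17424 = 1908; nΣv² − (Σv)² = 12930 − 11449 = 1481
r = 1188 / √(1908 × 1481) = 1188 / 1680.9961 ≈ 0.7067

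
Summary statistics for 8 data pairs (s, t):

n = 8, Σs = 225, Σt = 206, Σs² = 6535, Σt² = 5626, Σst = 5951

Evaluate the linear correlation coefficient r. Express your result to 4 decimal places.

0.6097

r = (nΣst − ΣsΣt) / √[(nΣs² − (Σs)²)(nΣt² − (Σt)²)]
Numerator: 8×5951 − 225×206 = 1258
Denominator: √[(52280 − 50625)(45008 − 42436)] = √[1655 × 2572] = 2063.1675
r = 1258 / 2063.1675 ≈ 0.6097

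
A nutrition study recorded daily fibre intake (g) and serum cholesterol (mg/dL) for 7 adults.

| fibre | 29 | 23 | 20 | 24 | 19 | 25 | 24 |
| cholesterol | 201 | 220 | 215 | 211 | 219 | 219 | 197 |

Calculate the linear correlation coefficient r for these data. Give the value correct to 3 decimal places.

-0.565

n = 7, Σx = 164, Σy = 1482, Σx² = 3908, Σy² = 314278, Σxy = 34617
nΣxy − ΣxΣy = 242319 − 243048 = -729
nΣx² − (Σx)² = 27356 − 26896 = 460; nΣy² − (Σy)² = 2199946 − 2196324 = 3622
r = -729 / √(460 × 3622) = -729 / 1290.7827 ≈ -0.565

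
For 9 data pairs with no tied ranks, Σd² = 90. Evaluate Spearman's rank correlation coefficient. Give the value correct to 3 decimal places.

ρ = 1 − 6Σd² / [n(n²−1)] = 1 − 6×90 / (9×80)
  = 1 − 540/720 = 1 − 0.7500 ≈ 0.250

0.250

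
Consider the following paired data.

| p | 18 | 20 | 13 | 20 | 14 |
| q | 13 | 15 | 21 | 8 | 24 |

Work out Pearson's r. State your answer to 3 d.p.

-0.874

n = 5, Σp = 85, Σq = 81, Σp² = 1489, Σq² = 1475, Σpq = 1303
nΣpq − ΣpΣq = 6515 − 6885 = -370
nΣp² − (Σp)² = 7445 − 7225 = 220; nΣq² − (Σq)² = 7375 − 6561 = 814
r = -370 / √(220 × 814) = -370 / 423.1784 ≈ -0.874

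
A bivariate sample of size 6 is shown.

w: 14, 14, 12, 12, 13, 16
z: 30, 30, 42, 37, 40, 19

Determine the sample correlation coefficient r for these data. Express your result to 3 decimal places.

-0.948

n = 6, Σw = 81, Σz = 198, Σw² = 1105, Σz² = 6894, Σwz = 2612
nΣwz − ΣwΣz = 15672 − 16038 = -366
nΣw² − (Σw)² = 6630 − 6561 = 69; nΣz² − (Σz)² = 41364 − 39204 = 2160
r = -366 / √(69 × 2160) = -366 / 386.0570 ≈ -0.948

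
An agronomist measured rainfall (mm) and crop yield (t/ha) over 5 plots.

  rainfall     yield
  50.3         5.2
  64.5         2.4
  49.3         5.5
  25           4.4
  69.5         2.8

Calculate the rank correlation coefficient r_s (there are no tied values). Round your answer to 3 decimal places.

-0.600

Rank rainfall: 3, 4, 2, 1, 5
Rank yield: 4, 1, 5, 3, 2
d = rank(rainfall) − rank(yield): -1, 3, -3, -2, 3; Σd² = 32
ρ = 1 − 6Σd² / [n(n²−1)] = 1 − 6×32 / (5×24) = 1 − 192/120 ≈ -0.600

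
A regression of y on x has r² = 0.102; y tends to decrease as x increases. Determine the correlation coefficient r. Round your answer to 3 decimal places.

|r| = √0.102 = 0.319
The association is negative, so r = −0.319.

-0.319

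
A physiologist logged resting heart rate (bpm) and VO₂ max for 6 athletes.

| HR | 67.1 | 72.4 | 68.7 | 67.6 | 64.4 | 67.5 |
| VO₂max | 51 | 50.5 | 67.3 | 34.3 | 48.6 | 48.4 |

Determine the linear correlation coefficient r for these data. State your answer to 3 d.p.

0.186

n = 6, Σx = 407.7, Σy = 300.1, Σx² = 27737.23, Σy² = 15561.55, Σxy = 20417.33
nΣxy − ΣxΣy = 122503.98 − 122350.77 = 153.21
nΣx² − (Σx)² = 166423.38 − 166219.29 = 204.09; nΣy² − (Σy)² = 93369.3 − 90060.01 = 3309.29
r = 153.21 / √(204.09 × 3309.29) = 153.21 / 821.8230 ≈ 0.186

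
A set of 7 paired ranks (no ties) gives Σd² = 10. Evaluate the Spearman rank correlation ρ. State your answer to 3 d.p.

ρ = 1 − 6Σd² / [n(n²−1)] = 1 − 6×10 / (7×48)
  = 1 − 60/336 = 1 − 0.1786 ≈ 0.821

0.821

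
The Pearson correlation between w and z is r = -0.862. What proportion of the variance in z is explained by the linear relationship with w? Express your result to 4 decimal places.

0.7430

r² = (-0.862)² = 0.7430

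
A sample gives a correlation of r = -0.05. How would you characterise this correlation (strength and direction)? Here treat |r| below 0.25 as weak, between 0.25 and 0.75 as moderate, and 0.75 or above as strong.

r = -0.05 < 0 so the relationship is negative.
|r| = 0.05, which falls in the weak range.

weak negative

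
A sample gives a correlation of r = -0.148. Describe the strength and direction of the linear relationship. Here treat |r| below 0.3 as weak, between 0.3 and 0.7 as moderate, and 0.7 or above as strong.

weak negative

r = -0.148 < 0 so the relationship is negative.
|r| = 0.148, which falls in the weak range.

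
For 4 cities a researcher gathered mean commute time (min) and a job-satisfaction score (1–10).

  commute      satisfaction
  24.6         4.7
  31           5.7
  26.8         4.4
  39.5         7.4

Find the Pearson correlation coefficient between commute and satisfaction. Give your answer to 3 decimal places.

n = 4, Σx = 121.9, Σy = 22.2, Σx² = 3844.65, Σy² = 128.7, Σxy = 702.54
nΣxy − ΣxΣy = 2810.16 − 2706.18 = 103.98
nΣx² − (Σx)² = 15378.6 − 14859.61 = 518.99; nΣy² − (Σy)² = 514.8 − 492.84 = 21.96
r = 103.98 / √(518.99 × 21.96) = 103.98 / 106.7568 ≈ 0.974

0.974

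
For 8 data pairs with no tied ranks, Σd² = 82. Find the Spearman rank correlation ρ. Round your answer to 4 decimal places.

ρ = 1 − 6Σd² / [n(n²−1)] = 1 − 6×82 / (8×63)
  = 1 − 492/504 = 1 − 0.97619 ≈ 0.0238

0.0238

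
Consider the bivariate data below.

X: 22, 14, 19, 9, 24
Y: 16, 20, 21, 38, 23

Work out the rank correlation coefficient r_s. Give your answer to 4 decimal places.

-0.3000

Rank X: 4, 2, 3, 1, 5
Rank Y: 1, 2, 3, 5, 4
d = rank(X) − rank(Y): 3, 0, 0, -4, 1; Σd² = 26
ρ = 1 − 6Σd² / [n(n²−1)] = 1 − 6×26 / (5×24) = 1 − 156/120 ≈ -0.3000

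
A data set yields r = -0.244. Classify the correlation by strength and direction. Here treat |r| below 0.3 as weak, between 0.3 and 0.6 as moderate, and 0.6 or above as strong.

weak negative

r = -0.244 < 0 so the relationship is negative.
|r| = 0.244, which falls in the weak range.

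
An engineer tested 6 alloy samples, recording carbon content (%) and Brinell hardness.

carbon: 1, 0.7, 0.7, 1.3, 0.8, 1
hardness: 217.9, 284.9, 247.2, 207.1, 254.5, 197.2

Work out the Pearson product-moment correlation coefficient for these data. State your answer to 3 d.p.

n = 6, Σx = 5.5, Σy = 1408.8, Σx² = 5.31, Σy² = 336304.76, Σxy = 1260.4
nΣxy − ΣxΣy = 7562.4 − 7748.4 = -186
nΣx² − (Σx)² = 31.86 − 30.25 = 1.61; nΣy² − (Σy)² = 2017828.56 − 1984717.44 = 33111.12
r = -186 / √(1.61 × 33111.12) = -186 / 230.8872 ≈ -0.806

-0.806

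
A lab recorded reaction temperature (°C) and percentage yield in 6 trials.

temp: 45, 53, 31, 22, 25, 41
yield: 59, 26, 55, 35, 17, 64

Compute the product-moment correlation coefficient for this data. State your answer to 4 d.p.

n = 6, Σx = 217, Σy = 256, Σx² = 8585, Σy² = 12792, Σxy = 9557
nΣxy − ΣxΣy = 57342 − 55552 = 1790
nΣx² − (Σx)² = 51510 − 47089 = 4421; nΣy² − (Σy)² = 76752 − 65536 = 11216
r = 1790 / √(4421 × 11216) = 1790 / 7041.7282 ≈ 0.2542

0.2542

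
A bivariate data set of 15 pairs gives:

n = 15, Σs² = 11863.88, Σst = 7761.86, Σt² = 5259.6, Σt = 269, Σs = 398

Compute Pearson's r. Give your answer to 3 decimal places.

0.829

r = (nΣst − ΣsΣt) / √[(nΣs² − (Σs)²)(nΣt² − (Σt)²)]
Numerator: 15×7761.86 − 398×269 = 9365.9
Denominator: √[(177958.2 − 158404)(78894 − 72361)] = √[19554.2 × 6533] = 11302.5479
r = 9365.9 / 11302.5479 ≈ 0.829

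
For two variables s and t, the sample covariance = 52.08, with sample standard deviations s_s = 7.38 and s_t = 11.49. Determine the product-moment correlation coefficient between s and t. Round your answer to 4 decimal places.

r = Cov(s,t) / (s_s · s_t) = 52.08 / (7.38 × 11.49)
  = 52.08 / 84.7962 ≈ 0.6142

0.6142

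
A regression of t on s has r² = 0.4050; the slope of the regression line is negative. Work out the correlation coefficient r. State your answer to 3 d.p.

|r| = √0.4050 = 0.636
The association is negative, so r = −0.636.

-0.636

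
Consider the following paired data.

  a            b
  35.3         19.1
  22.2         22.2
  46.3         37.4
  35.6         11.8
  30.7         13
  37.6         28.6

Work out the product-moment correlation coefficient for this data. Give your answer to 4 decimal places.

n = 6, Σa = 207.7, Σb = 132.1, Σa² = 7506.23, Σb² = 3382.61, Σab = 4793.23
nΣab − ΣaΣb = 28759.38 − 27437.17 = 1322.21
nΣa² − (Σa)² = 45037.38 − 43139.29 = 1898.09; nΣb² − (Σb)² = 20295.66 − 17450.41 = 2845.25
r = 1322.21 / √(1898.09 × 2845.25) = 1322.21 / 2323.9063 ≈ 0.5690

0.5690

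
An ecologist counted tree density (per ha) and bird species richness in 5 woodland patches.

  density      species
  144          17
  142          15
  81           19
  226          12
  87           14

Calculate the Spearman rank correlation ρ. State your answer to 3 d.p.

Rank density: 4, 3, 1, 5, 2
Rank species: 4, 3, 5, 1, 2
d = rank(density) − rank(species): 0, 0, -4, 4, 0; Σd² = 32
ρ = 1 − 6Σd² / [n(n²−1)] = 1 − 6×32 / (5×24) = 1 − 192/120 ≈ -0.600

-0.600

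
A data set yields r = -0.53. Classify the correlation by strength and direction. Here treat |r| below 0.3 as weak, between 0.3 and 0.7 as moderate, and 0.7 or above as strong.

moderate negative

r = -0.53 < 0 so the relationship is negative.
|r| = 0.53, which falls in the moderate range.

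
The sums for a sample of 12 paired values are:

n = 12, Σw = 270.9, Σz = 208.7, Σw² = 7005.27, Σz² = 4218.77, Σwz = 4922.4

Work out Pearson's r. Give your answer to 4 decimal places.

r = (nΣwz − ΣwΣz) / √[(nΣw² − (Σw)²)(nΣz² − (Σz)²)]
Numerator: 12×4922.4 − 270.9×208.7 = 2531.97
Denominator: √[(84063.24 − 73386.81)(50625.24 − 43555.69)] = √[10676.43 × 7069.55] = 8687.7820
r = 2531.97 / 8687.7820 ≈ 0.2914

0.2914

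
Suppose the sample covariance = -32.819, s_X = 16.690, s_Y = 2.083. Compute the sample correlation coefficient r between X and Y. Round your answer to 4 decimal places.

r = Cov(X,Y) / (s_X · s_Y) = -32.819 / (16.690 × 2.083)
  = -32.819 / 34.7653 ≈ -0.9440

-0.9440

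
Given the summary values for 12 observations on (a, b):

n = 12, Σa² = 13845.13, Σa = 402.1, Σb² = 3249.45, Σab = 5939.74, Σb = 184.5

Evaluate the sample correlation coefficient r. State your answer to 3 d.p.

-0.619

r = (nΣab − ΣaΣb) / √[(nΣa² − (Σa)²)(nΣb² − (Σb)²)]
Numerator: 12×5939.74 − 402.1×184.5 = -2910.57
Denominator: √[(166141.56 − 161684.41)(38993.4 − 34040.25)] = √[4457.15 × 4953.15] = 4698.6096
r = -2910.57 / 4698.6096 ≈ -0.619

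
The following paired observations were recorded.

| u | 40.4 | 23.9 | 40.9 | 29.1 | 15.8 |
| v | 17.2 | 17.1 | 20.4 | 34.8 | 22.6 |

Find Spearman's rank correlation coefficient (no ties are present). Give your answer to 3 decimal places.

Rank u: 4, 2, 5, 3, 1
Rank v: 2, 1, 3, 5, 4
d = rank(u) − rank(v): 2, 1, 2, -2, -3; Σd² = 22
ρ = 1 − 6Σd² / [n(n²−1)] = 1 − 6×22 / (5×24) = 1 − 132/120 ≈ -0.100

-0.100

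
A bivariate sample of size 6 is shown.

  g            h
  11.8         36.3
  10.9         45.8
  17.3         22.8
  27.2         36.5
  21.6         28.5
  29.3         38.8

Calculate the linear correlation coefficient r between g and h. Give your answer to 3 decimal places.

n = 6, Σg = 118.1, Σh = 208.7, Σg² = 2622.23, Σh² = 7585.11, Σgh = 4067.24
nΣgh − ΣgΣh = 24403.44 − 24647.47 = -244.03
nΣg² − (Σg)² = 15733.38 − 13947.61 = 1785.77; nΣh² − (Σh)² = 45510.66 − 43555.69 = 1954.97
r = -244.03 / √(1785.77 × 1954.97) = -244.03 / 1868.4557 ≈ -0.131

-0.131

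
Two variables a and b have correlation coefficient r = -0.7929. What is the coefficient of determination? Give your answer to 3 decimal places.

r² = (-0.7929)² = 0.629

0.629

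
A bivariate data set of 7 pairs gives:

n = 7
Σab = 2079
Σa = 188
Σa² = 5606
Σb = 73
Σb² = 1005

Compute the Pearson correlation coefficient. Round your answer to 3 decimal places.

r = (nΣab − ΣaΣb) / √[(nΣa² − (Σa)²)(nΣb² − (Σb)²)]
Numerator: 7×2079 − 188×73 = 829
Denominator: √[(39242 − 35344)(7035 − 5329)] = √[3898 × 1706] = 2578.7571
r = 829 / 2578.7571 ≈ 0.321

0.321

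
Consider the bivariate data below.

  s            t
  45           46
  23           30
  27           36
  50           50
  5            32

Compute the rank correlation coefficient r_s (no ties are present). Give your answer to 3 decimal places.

0.900

Rank s: 4, 2, 3, 5, 1
Rank t: 4, 1, 3, 5, 2
d = rank(s) − rank(t): 0, 1, 0, 0, -1; Σd² = 2
ρ = 1 − 6Σd² / [n(n²−1)] = 1 − 6×2 / (5×24) = 1 − 12/120 ≈ 0.900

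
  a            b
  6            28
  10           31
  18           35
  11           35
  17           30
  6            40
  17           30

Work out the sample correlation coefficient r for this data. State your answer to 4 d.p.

n = 7, Σa = 85, Σb = 229, Σa² = 1195, Σb² = 7595, Σab = 2753
nΣab − ΣaΣb = 19271 − 19465 = -194
nΣa² − (Σa)² = 8365 − 7225 = 1140; nΣb² − (Σb)² = 53165 − 52441 = 724
r = -194 / √(1140 × 724) = -194 / 908.4933 ≈ -0.2135

-0.2135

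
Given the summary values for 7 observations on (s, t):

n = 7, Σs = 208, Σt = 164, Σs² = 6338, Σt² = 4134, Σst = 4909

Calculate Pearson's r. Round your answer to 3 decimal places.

0.167

r = (nΣst − ΣsΣt) / √[(nΣs² − (Σs)²)(nΣt² − (Σt)²)]
Numerator: 7×4909 − 208×164 = 251
Denominator: √[(44366 − 43264)(28938 − 26896)] = √[1102 × 2042] = 1500.0947
r = 251 / 1500.0947 ≈ 0.167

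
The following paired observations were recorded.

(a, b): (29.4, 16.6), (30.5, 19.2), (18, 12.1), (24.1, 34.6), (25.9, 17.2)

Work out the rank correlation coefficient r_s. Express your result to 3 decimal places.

0.300

Rank a: 4, 5, 1, 2, 3
Rank b: 2, 4, 1, 5, 3
d = rank(a) − rank(b): 2, 1, 0, -3, 0; Σd² = 14
ρ = 1 − 6Σd² / [n(n²−1)] = 1 − 6×14 / (5×24) = 1 − 84/120 ≈ 0.300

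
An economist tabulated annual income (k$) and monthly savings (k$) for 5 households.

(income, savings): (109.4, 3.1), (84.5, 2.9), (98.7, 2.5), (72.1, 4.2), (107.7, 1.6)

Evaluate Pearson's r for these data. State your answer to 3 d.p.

-0.747

n = 5, Σx = 472.4, Σy = 14.3, Σx² = 45648, Σy² = 44.47, Σxy = 1306.08
nΣxy − ΣxΣy = 6530.4 − 6755.32 = -224.92
nΣx² − (Σx)² = 228240 − 223161.76 = 5078.24; nΣy² − (Σy)² = 222.35 − 204.49 = 17.86
r = -224.92 / √(5078.24 × 17.86) = -224.92 / 301.1600 ≈ -0.747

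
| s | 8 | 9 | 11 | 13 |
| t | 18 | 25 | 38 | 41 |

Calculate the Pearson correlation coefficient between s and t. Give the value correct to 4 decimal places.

0.9632

n = 4, Σs = 41, Σt = 122, Σs² = 435, Σt² = 4074, Σst = 1320
nΣst − ΣsΣt = 5280 − 5002 = 278
nΣs² − (Σs)² = 1740 − 1681 = 59; nΣt² − (Σt)² = 16296 − 14884 = 1412
r = 278 / √(59 × 1412) = 278 / 288.6313 ≈ 0.9632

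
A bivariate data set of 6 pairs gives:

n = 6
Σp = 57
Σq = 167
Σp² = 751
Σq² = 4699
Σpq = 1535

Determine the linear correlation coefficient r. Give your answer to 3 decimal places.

-0.499

r = (nΣpq − ΣpΣq) / √[(nΣp² − (Σp)²)(nΣq² − (Σq)²)]
Numerator: 6×1535 − 57×167 = -309
Denominator: √[(4506 − 3249)(28194 − 27889)] = √[1257 × 305] = 619.1809
r = -309 / 619.1809 ≈ -0.499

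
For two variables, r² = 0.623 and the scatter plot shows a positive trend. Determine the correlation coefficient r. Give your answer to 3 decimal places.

|r| = √0.623 = 0.789
The association is positive, so r = 0.789.

0.789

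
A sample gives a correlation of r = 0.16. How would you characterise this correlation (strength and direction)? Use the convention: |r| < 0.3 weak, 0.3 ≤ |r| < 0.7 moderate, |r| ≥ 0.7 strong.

r = 0.16 > 0 so the relationship is positive.
|r| = 0.16, which falls in the weak range.

weak positive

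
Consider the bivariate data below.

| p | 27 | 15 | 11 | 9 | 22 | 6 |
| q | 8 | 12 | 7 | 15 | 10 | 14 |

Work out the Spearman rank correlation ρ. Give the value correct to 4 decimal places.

Rank p: 6, 4, 3, 2, 5, 1
Rank q: 2, 4, 1, 6, 3, 5
d = rank(p) − rank(q): 4, 0, 2, -4, 2, -4; Σd² = 56
ρ = 1 − 6Σd² / [n(n²−1)] = 1 − 6×56 / (6×35) = 1 − 336/210 ≈ -0.6000

-0.6000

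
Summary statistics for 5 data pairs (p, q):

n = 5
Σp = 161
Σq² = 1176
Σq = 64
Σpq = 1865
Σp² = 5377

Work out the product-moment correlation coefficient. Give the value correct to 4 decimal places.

-0.7465

r = (nΣpq − ΣpΣq) / √[(nΣp² − (Σp)²)(nΣq² − (Σq)²)]
Numerator: 5×1865 − 161×64 = -979
Denominator: √[(26885 − 25921)(5880 − 4096)] = √[964 × 1784] = 1311.4023
r = -979 / 1311.4023 ≈ -0.7465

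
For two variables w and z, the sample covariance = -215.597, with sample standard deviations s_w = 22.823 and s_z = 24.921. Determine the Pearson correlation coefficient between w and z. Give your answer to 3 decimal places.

-0.379

r = Cov(w,z) / (s_w · s_z) = -215.597 / (22.823 × 24.921)
  = -215.597 / 568.7720 ≈ -0.379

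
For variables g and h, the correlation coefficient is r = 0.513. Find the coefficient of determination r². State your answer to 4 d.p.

r² = (0.513)² = 0.2632

0.2632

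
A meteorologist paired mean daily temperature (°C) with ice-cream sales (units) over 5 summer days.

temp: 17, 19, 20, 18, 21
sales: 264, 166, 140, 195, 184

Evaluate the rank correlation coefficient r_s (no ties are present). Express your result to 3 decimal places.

Rank temp: 1, 3, 4, 2, 5
Rank sales: 5, 2, 1, 4, 3
d = rank(temp) − rank(sales): -4, 1, 3, -2, 2; Σd² = 34
ρ = 1 − 6Σd² / [n(n²−1)] = 1 − 6×34 / (5×24) = 1 − 204/120 ≈ -0.700

-0.700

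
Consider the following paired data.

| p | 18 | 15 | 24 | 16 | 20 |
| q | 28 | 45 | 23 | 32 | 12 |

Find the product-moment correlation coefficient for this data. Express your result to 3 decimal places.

n = 5, Σp = 93, Σq = 140, Σp² = 1781, Σq² = 4506, Σpq = 2483
nΣpq − ΣpΣq = 12415 − 13020 = -605
nΣp² − (Σp)² = 8905 − 8649 = 256; nΣq² − (Σq)² = 22530 − 19600 = 2930
r = -605 / √(256 × 2930) = -605 / 866.0716 ≈ -0.699

-0.699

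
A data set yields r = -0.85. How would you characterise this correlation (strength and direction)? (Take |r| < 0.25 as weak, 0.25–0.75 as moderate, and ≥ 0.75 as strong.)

strong negative

r = -0.85 < 0 so the relationship is negative.
|r| = 0.85, which falls in the strong range.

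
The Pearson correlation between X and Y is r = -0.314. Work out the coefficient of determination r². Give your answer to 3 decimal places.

0.099

r² = (-0.314)² = 0.099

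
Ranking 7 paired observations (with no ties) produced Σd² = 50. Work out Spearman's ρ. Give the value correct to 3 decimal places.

0.107

ρ = 1 − 6Σd² / [n(n²−1)] = 1 − 6×50 / (7×48)
  = 1 − 300/336 = 1 − 0.8929 ≈ 0.107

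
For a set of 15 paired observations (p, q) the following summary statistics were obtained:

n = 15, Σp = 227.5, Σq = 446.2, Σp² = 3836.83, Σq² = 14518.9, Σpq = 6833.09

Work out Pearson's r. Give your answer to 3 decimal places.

r = (nΣpq − ΣpΣq) / √[(nΣp² − (Σp)²)(nΣq² − (Σq)²)]
Numerator: 15×6833.09 − 227.5×446.2 = 985.85
Denominator: √[(57552.45 − 51756.25)(217783.5 − 199094.44)] = √[5796.2 × 18689.06] = 10407.9551
r = 985.85 / 10407.9551 ≈ 0.095

0.095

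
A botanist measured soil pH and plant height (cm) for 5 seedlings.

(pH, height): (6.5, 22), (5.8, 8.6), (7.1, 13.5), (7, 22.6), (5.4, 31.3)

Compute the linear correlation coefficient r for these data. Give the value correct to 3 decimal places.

-0.280

n = 5, Σx = 31.8, Σy = 98, Σx² = 204.46, Σy² = 2230.66, Σxy = 615.95
nΣxy − ΣxΣy = 3079.75 − 3116.4 = -36.65
nΣx² − (Σx)² = 1022.3 − 1011.24 = 11.06; nΣy² − (Σy)² = 11153.3 − 9604 = 1549.3
r = -36.65 / √(11.06 × 1549.3) = -36.65 / 130.9017 ≈ -0.280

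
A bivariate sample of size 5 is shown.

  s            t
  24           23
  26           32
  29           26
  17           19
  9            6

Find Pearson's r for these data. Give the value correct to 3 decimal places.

n = 5, Σs = 105, Σt = 106, Σs² = 2463, Σt² = 2626, Σst = 2515
nΣst − ΣsΣt = 12575 − 11130 = 1445
nΣs² − (Σs)² = 12315 − 11025 = 1290; nΣt² − (Σt)² = 13130 − 11236 = 1894
r = 1445 / √(1290 × 1894) = 1445 / 1563.0931 ≈ 0.924

0.924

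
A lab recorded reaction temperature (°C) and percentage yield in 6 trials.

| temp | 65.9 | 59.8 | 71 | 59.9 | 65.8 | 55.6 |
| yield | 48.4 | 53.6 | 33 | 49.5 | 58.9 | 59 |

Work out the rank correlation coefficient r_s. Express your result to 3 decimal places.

Rank temp: 5, 2, 6, 3, 4, 1
Rank yield: 2, 4, 1, 3, 5, 6
d = rank(temp) − rank(yield): 3, -2, 5, 0, -1, -5; Σd² = 64
ρ = 1 − 6Σd² / [n(n²−1)] = 1 − 6×64 / (6×35) = 1 − 384/210 ≈ -0.829

-0.829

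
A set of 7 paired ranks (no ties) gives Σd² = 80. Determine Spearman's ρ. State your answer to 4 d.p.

ρ = 1 − 6Σd² / [n(n²−1)] = 1 − 6×80 / (7×48)
  = 1 − 480/336 = 1 − 1.42857 ≈ -0.4286

-0.4286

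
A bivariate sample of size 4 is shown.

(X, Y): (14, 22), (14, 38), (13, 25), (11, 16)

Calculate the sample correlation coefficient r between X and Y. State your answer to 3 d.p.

n = 4, ΣX = 52, ΣY = 101, ΣX² = 682, ΣY² = 2809, ΣXY = 1341
nΣXY − ΣXΣY = 5364 − 5252 = 112
nΣX² − (ΣX)² = 2728 − 2704 = 24; nΣY² − (ΣY)² = 11236 − 10201 = 1035
r = 112 / √(24 × 1035) = 112 / 157.6071 ≈ 0.711

0.711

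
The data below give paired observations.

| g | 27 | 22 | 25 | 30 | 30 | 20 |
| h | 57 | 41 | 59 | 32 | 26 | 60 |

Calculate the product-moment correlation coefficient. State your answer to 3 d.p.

n = 6, Σg = 154, Σh = 275, Σg² = 4038, Σh² = 13711, Σgh = 6856
nΣgh − ΣgΣh = 41136 − 42350 = -1214
nΣg² − (Σg)² = 24228 − 23716 = 512; nΣh² − (Σh)² = 82266 − 75625 = 6641
r = -1214 / √(512 × 6641) = -1214 / 1843.9610 ≈ -0.658

-0.658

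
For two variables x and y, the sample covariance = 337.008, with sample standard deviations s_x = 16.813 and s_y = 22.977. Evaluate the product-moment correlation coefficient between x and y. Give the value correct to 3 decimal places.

0.872

r = Cov(x,y) / (s_x · s_y) = 337.008 / (16.813 × 22.977)
  = 337.008 / 386.3123 ≈ 0.872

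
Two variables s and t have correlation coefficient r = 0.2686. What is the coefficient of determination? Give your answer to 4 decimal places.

r² = (0.2686)² = 0.0721

0.0721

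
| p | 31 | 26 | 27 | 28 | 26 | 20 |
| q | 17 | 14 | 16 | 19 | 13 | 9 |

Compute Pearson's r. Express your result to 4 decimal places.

0.8794

n = 6, Σp = 158, Σq = 88, Σp² = 4226, Σq² = 1352, Σpq = 2373
nΣpq − ΣpΣq = 14238 − 13904 = 334
nΣp² − (Σp)² = 25356 − 24964 = 392; nΣq² − (Σq)² = 8112 − 7744 = 368
r = 334 / √(392 × 368) = 334 / 379.8105 ≈ 0.8794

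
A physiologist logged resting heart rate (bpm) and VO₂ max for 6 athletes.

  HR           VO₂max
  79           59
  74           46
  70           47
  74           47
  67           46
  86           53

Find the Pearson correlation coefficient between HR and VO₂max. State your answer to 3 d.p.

n = 6, Σx = 450, Σy = 298, Σx² = 33978, Σy² = 14940, Σxy = 22473
nΣxy − ΣxΣy = 134838 − 134100 = 738
nΣx² − (Σx)² = 203868 − 202500 = 1368; nΣy² − (Σy)² = 89640 − 88804 = 836
r = 738 / √(1368 × 836) = 738 / 1069.4148 ≈ 0.690

0.690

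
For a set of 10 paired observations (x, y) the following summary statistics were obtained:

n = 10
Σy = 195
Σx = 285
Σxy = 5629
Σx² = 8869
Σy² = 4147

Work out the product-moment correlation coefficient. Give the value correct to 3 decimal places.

r = (nΣxy − ΣxΣy) / √[(nΣx² − (Σx)²)(nΣy² − (Σy)²)]
Numerator: 10×5629 − 285×195 = 715
Denominator: √[(88690 − 81225)(41470 − 38025)] = √[7465 × 3445] = 5071.1858
r = 715 / 5071.1858 ≈ 0.141

0.141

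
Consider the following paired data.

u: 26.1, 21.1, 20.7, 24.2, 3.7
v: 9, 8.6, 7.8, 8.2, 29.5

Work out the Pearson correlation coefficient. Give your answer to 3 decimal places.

n = 5, Σu = 95.8, Σv = 63.1, Σu² = 2154.24, Σv² = 1153.29, Σuv = 885.41
nΣuv − ΣuΣv = 4427.05 − 6044.98 = -1617.93
nΣu² − (Σu)² = 10771.2 − 9177.64 = 1593.56; nΣv² − (Σv)² = 5766.45 − 3981.61 = 1784.84
r = -1617.93 / √(1593.56 × 1784.84) = -1617.93 / 1686.4903 ≈ -0.959

-0.959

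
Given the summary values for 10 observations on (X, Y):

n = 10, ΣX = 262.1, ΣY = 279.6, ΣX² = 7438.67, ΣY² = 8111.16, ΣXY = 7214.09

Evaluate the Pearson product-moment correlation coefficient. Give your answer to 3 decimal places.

-0.279

r = (nΣXY − ΣXΣY) / √[(nΣX² − (ΣX)²)(nΣY² − (ΣY)²)]
Numerator: 10×7214.09 − 262.1×279.6 = -1142.26
Denominator: √[(74386.7 − 68696.41)(81111.6 − 78176.16)] = √[5690.29 × 2935.44] = 4086.9922
r = -1142.26 / 4086.9922 ≈ -0.279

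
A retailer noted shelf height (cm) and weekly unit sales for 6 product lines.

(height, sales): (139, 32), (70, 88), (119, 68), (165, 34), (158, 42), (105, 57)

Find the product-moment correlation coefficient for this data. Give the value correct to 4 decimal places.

-0.9035

n = 6, Σx = 756, Σy = 321, Σx² = 101596, Σy² = 19561, Σxy = 36931
nΣxy − ΣxΣy = 221586 − 242676 = -21090
nΣx² − (Σx)² = 609576 − 571536 = 38040; nΣy² − (Σy)² = 117366 − 103041 = 14325
r = -21090 / √(38040 × 14325) = -21090 / 23343.5858 ≈ -0.9035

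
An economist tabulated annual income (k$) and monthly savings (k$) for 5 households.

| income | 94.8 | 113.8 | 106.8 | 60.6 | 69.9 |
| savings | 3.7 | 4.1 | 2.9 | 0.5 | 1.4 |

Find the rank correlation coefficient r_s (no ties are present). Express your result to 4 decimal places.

0.9000

Rank income: 3, 5, 4, 1, 2
Rank savings: 4, 5, 3, 1, 2
d = rank(income) − rank(savings): -1, 0, 1, 0, 0; Σd² = 2
ρ = 1 − 6Σd² / [n(n²−1)] = 1 − 6×2 / (5×24) = 1 − 12/120 ≈ 0.9000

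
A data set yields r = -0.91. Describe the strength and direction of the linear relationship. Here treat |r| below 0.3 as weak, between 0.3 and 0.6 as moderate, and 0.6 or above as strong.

r = -0.91 < 0 so the relationship is negative.
|r| = 0.91, which falls in the strong range.

strong negative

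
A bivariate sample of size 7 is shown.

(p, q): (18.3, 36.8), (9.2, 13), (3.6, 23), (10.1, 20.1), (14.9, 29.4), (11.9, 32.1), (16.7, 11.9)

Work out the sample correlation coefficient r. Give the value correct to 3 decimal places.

n = 7, Σp = 84.7, Σq = 166.3, Σp² = 1177.01, Σq² = 4492.63, Σpq = 2097.63
nΣpq − ΣpΣq = 14683.41 − 14085.61 = 597.8
nΣp² − (Σp)² = 8239.07 − 7174.09 = 1064.98; nΣq² − (Σq)² = 31448.41 − 27655.69 = 3792.72
r = 597.8 / √(1064.98 × 3792.72) = 597.8 / 2009.7689 ≈ 0.297

0.297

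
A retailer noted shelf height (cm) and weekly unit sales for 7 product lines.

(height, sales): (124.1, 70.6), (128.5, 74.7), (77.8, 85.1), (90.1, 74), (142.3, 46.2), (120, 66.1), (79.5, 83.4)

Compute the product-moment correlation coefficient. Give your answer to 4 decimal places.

n = 7, Σx = 762.3, Σy = 500.1, Σx² = 87053.45, Σy² = 36741.67, Σxy = 52785.15
nΣxy − ΣxΣy = 369496.05 − 381226.23 = -11730.18
nΣx² − (Σx)² = 609374.15 − 581101.29 = 28272.86; nΣy² − (Σy)² = 257191.69 − 250100.01 = 7091.68
r = -11730.18 / √(28272.86 × 7091.68) = -11730.18 / 14159.8756 ≈ -0.8284

-0.8284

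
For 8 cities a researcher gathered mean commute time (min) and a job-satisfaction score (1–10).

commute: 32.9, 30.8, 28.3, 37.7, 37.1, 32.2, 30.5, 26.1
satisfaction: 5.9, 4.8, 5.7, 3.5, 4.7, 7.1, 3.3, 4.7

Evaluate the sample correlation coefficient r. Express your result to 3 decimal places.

-0.196

n = 8, Σx = 255.6, Σy = 39.7, Σx² = 8277.94, Σy² = 208.07, Σxy = 1261.52
nΣxy − ΣxΣy = 10092.16 − 10147.32 = -55.16
nΣx² − (Σx)² = 66223.52 − 65331.36 = 892.16; nΣy² − (Σy)² = 1664.56 − 1576.09 = 88.47
r = -55.16 / √(892.16 × 88.47) = -55.16 / 280.9438 ≈ -0.196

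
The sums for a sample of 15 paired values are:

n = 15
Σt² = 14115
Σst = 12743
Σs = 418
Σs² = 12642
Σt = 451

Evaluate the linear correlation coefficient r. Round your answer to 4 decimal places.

0.2358

r = (nΣst − ΣsΣt) / √[(nΣs² − (Σs)²)(nΣt² − (Σt)²)]
Numerator: 15×12743 − 418×451 = 2627
Denominator: √[(189630 − 174724)(211725 − 203401)] = √[14906 × 8324] = 11139.0100
r = 2627 / 11139.0100 ≈ 0.2358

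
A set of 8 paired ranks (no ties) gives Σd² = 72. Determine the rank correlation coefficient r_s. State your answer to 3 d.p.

ρ = 1 − 6Σd² / [n(n²−1)] = 1 − 6×72 / (8×63)
  = 1 − 432/504 = 1 − 0.8571 ≈ 0.143

0.143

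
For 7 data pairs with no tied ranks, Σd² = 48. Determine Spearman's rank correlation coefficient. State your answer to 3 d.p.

0.143

ρ = 1 − 6Σd² / [n(n²−1)] = 1 − 6×48 / (7×48)
  = 1 − 288/336 = 1 − 0.8571 ≈ 0.143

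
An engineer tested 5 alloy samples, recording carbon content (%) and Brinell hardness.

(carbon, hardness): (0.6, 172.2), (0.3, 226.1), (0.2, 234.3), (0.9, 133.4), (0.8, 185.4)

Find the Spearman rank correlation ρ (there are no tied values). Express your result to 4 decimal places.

-0.9000

Rank carbon: 3, 2, 1, 5, 4
Rank hardness: 2, 4, 5, 1, 3
d = rank(carbon) − rank(hardness): 1, -2, -4, 4, 1; Σd² = 38
ρ = 1 − 6Σd² / [n(n²−1)] = 1 − 6×38 / (5×24) = 1 − 228/120 ≈ -0.9000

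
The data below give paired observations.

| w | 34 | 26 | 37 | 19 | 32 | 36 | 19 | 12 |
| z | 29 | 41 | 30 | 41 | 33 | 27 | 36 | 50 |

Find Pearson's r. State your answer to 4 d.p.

n = 8, Σw = 215, Σz = 287, Σw² = 6387, Σz² = 10717, Σwz = 7253
nΣwz − ΣwΣz = 58024 − 61705 = -3681
nΣw² − (Σw)² = 51096 − 46225 = 4871; nΣz² − (Σz)² = 85736 − 82369 = 3367
r = -3681 / √(4871 × 3367) = -3681 / 4049.7725 ≈ -0.9089

-0.9089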